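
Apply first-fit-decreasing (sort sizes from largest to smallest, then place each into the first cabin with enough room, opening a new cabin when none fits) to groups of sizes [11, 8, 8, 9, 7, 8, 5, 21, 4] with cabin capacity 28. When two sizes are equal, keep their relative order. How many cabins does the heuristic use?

Sorted descending: 21, 11, 9, 8, 8, 8, 7, 5, 4.
  21 → cabin 1 (new)  [load 21/28]
  11 → cabin 2 (new)  [load 11/28]
  9 → cabin 2  [load 20/28]
  8 → cabin 2  [load 28/28]
  8 → cabin 3 (new)  [load 8/28]
  8 → cabin 3  [load 16/28]
  7 → cabin 1  [load 28/28]
  5 → cabin 3  [load 21/28]
  4 → cabin 3  [load 25/28]
3 cabins opened.

3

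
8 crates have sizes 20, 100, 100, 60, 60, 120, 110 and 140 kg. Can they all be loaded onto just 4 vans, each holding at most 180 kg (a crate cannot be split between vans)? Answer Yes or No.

No

Total = 710 kg; ⌈710/180⌉ = 4.
5 crates each exceed half the capacity and cannot share a van, forcing at least 5 vans.
At least 5 vans are required, but only 4 are allowed.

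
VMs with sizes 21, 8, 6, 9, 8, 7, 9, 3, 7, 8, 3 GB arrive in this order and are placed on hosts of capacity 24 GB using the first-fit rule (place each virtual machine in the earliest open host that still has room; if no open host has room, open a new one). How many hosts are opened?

  21 → host 1 (new)  [load 21/24]
  8 → host 2 (new)  [load 8/24]
  6 → host 2  [load 14/24]
  9 → host 2  [load 23/24]
  8 → host 3 (new)  [load 8/24]
  7 → host 3  [load 15/24]
  9 → host 3  [load 24/24]
  3 → host 1  [load 24/24]
  7 → host 4 (new)  [load 7/24]
  8 → host 4  [load 15/24]
  3 → host 4  [load 18/24]
4 hosts opened.

4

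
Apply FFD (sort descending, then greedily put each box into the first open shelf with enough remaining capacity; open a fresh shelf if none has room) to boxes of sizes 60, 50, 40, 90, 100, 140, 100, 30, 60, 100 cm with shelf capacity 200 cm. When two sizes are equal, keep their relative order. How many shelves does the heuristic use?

Sorted descending: 140, 100, 100, 100, 90, 60, 60, 50, 40, 30.
  140 → shelf 1 (new)  [load 140/200]
  100 → shelf 2 (new)  [load 100/200]
  100 → shelf 2  [load 200/200]
  100 → shelf 3 (new)  [load 100/200]
  90 → shelf 3  [load 190/200]
  60 → shelf 1  [load 200/200]
  60 → shelf 4 (new)  [load 60/200]
  50 → shelf 4  [load 110/200]
  40 → shelf 4  [load 150/200]
  30 → shelf 4  [load 180/200]
4 shelves opened.

4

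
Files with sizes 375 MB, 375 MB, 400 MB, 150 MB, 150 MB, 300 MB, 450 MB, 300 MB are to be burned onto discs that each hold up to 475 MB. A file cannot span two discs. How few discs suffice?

Total = 450 + 400 + 375 + 375 + 300 + 300 + 150 + 150 = 2500 MB.
Lower bound: ⌈2500/475⌉ = 6 discs.
A packing using 6 discs:
  disc 1: 450 = 450
  disc 2: 400 = 400
  disc 3: 375 = 375
  disc 4: 375 = 375
  disc 5: 300 + 150 = 450
  disc 6: 300 + 150 = 450
This matches the lower bound, so 6 is optimal.

6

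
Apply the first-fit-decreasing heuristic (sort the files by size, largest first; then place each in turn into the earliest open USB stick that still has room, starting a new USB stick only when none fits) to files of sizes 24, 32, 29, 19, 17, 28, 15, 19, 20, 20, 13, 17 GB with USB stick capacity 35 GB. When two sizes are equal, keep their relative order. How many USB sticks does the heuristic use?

9

Sorted descending: 32, 29, 28, 24, 20, 20, 19, 19, 17, 17, 15, 13.
  32 → USB stick 1 (new)  [load 32/35]
  29 → USB stick 2 (new)  [load 29/35]
  28 → USB stick 3 (new)  [load 28/35]
  24 → USB stick 4 (new)  [load 24/35]
  20 → USB stick 5 (new)  [load 20/35]
  20 → USB stick 6 (new)  [load 20/35]
  19 → USB stick 7 (new)  [load 19/35]
  19 → USB stick 8 (new)  [load 19/35]
  17 → USB stick 9 (new)  [load 17/35]
  17 → USB stick 9  [load 34/35]
  15 → USB stick 5  [load 35/35]
  13 → USB stick 6  [load 33/35]
9 USB sticks opened.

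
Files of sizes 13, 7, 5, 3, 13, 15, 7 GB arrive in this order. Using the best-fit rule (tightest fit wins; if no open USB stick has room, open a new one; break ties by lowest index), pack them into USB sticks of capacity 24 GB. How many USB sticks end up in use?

3

  13 → USB stick 1 (new)  [load 13/24]
  7 → USB stick 1  [load 20/24]
  5 → USB stick 2 (new)  [load 5/24]
  3 → USB stick 1  [load 23/24]
  13 → USB stick 2  [load 18/24]
  15 → USB stick 3 (new)  [load 15/24]
  7 → USB stick 3  [load 22/24]
3 USB sticks opened.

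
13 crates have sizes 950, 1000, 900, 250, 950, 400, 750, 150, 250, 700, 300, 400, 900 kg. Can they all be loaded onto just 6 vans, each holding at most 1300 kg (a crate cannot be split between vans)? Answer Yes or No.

No

Total = 7900 kg; ⌈7900/1300⌉ = 7.
At least 7 vans are required, but only 6 are allowed.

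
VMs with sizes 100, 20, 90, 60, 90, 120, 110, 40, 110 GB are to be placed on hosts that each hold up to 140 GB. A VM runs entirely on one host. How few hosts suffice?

Total = 120 + 110 + 110 + 100 + 90 + 90 + 60 + 40 + 20 = 740 GB.
Lower bound: ⌈740/140⌉ = 6 hosts.
A packing using 7 hosts:
  host 1: 120 + 20 = 140
  host 2: 110 = 110
  host 3: 110 = 110
  host 4: 100 + 40 = 140
  host 5: 90 = 90
  host 6: 90 = 90
  host 7: 60 = 60
No arrangement into 6 hosts stays within capacity, so 7 is optimal.

7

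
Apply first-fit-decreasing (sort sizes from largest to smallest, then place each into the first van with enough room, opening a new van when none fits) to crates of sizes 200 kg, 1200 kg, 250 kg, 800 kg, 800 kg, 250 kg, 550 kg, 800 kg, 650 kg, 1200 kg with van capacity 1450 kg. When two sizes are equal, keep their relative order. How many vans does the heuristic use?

Sorted descending: 1200, 1200, 800, 800, 800, 650, 550, 250, 250, 200.
  1200 → van 1 (new)  [load 1200/1450]
  1200 → van 2 (new)  [load 1200/1450]
  800 → van 3 (new)  [load 800/1450]
  800 → van 4 (new)  [load 800/1450]
  800 → van 5 (new)  [load 800/1450]
  650 → van 3  [load 1450/1450]
  550 → van 4  [load 1350/1450]
  250 → van 1  [load 1450/1450]
  250 → van 2  [load 1450/1450]
  200 → van 5  [load 1000/1450]
5 vans opened.

5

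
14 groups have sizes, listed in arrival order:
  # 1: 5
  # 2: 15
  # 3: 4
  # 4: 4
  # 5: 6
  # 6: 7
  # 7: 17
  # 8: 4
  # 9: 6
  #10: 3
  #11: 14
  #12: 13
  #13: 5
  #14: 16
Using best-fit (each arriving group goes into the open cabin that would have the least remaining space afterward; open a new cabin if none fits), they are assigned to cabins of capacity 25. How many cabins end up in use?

  5 → cabin 1 (new)  [load 5/25]
  15 → cabin 1  [load 20/25]
  4 → cabin 1  [load 24/25]
  4 → cabin 2 (new)  [load 4/25]
  6 → cabin 2  [load 10/25]
  7 → cabin 2  [load 17/25]
  17 → cabin 3 (new)  [load 17/25]
  4 → cabin 2  [load 21/25]
  6 → cabin 3  [load 23/25]
  3 → cabin 2  [load 24/25]
  14 → cabin 4 (new)  [load 14/25]
  13 → cabin 5 (new)  [load 13/25]
  5 → cabin 4  [load 19/25]
  16 → cabin 6 (new)  [load 16/25]
6 cabins opened.

6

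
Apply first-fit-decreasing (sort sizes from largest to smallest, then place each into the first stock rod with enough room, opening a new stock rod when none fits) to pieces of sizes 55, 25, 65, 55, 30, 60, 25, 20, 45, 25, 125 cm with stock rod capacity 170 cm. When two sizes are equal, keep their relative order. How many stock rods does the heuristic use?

4

Sorted descending: 125, 65, 60, 55, 55, 45, 30, 25, 25, 25, 20.
  125 → stock rod 1 (new)  [load 125/170]
  65 → stock rod 2 (new)  [load 65/170]
  60 → stock rod 2  [load 125/170]
  55 → stock rod 3 (new)  [load 55/170]
  55 → stock rod 3  [load 110/170]
  45 → stock rod 1  [load 170/170]
  30 → stock rod 2  [load 155/170]
  25 → stock rod 3  [load 135/170]
  25 → stock rod 3  [load 160/170]
  25 → stock rod 4 (new)  [load 25/170]
  20 → stock rod 4  [load 45/170]
4 stock rods opened.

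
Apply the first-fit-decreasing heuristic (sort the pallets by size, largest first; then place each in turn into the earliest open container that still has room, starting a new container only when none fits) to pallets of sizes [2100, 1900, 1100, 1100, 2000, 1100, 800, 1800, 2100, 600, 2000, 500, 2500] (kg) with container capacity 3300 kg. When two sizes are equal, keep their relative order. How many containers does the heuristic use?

Sorted descending: 2500, 2100, 2100, 2000, 2000, 1900, 1800, 1100, 1100, 1100, 800, 600, 500.
  2500 → container 1 (new)  [load 2500/3300]
  2100 → container 2 (new)  [load 2100/3300]
  2100 → container 3 (new)  [load 2100/3300]
  2000 → container 4 (new)  [load 2000/3300]
  2000 → container 5 (new)  [load 2000/3300]
  1900 → container 6 (new)  [load 1900/3300]
  1800 → container 7 (new)  [load 1800/3300]
  1100 → container 2  [load 3200/3300]
  1100 → container 3  [load 3200/3300]
  1100 → container 4  [load 3100/3300]
  800 → container 1  [load 3300/3300]
  600 → container 5  [load 2600/3300]
  500 → container 5  [load 3100/3300]
7 containers opened.

7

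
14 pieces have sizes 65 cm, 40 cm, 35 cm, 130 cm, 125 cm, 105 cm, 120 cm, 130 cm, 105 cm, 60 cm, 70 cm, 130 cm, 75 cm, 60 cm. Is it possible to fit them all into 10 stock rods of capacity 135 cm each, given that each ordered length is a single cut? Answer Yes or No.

Yes

A valid assignment using 10 stock rods:
  stock rod 1: 130 = 130
  stock rod 2: 130 = 130
  stock rod 3: 130 = 130
  stock rod 4: 125 = 125
  stock rod 5: 120 = 120
  stock rod 6: 105 = 105
  stock rod 7: 105 = 105
  stock rod 8: 75 + 60 = 135
  stock rod 9: 70 + 65 = 135
  stock rod 10: 60 + 40 + 35 = 135
Every load is within 135 cm, so 10 stock rods suffice.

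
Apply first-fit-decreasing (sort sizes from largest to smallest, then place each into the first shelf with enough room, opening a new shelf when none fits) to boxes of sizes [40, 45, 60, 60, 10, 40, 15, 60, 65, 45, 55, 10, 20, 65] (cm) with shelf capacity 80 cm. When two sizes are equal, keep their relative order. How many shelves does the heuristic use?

Sorted descending: 65, 65, 60, 60, 60, 55, 45, 45, 40, 40, 20, 15, 10, 10.
  65 → shelf 1 (new)  [load 65/80]
  65 → shelf 2 (new)  [load 65/80]
  60 → shelf 3 (new)  [load 60/80]
  60 → shelf 4 (new)  [load 60/80]
  60 → shelf 5 (new)  [load 60/80]
  55 → shelf 6 (new)  [load 55/80]
  45 → shelf 7 (new)  [load 45/80]
  45 → shelf 8 (new)  [load 45/80]
  40 → shelf 9 (new)  [load 40/80]
  40 → shelf 9  [load 80/80]
  20 → shelf 3  [load 80/80]
  15 → shelf 1  [load 80/80]
  10 → shelf 2  [load 75/80]
  10 → shelf 4  [load 70/80]
9 shelves opened.

9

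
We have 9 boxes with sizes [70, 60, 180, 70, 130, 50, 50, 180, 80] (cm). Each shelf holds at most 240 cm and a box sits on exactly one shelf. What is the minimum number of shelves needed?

4

Total = 180 + 180 + 130 + 80 + 70 + 70 + 60 + 50 + 50 = 870 cm.
Lower bound: ⌈870/240⌉ = 4 shelves.
A packing using 4 shelves:
  shelf 1: 180 + 60 = 240
  shelf 2: 180 + 50 = 230
  shelf 3: 130 + 80 = 210
  shelf 4: 70 + 70 + 50 = 190
This matches the lower bound, so 4 is optimal.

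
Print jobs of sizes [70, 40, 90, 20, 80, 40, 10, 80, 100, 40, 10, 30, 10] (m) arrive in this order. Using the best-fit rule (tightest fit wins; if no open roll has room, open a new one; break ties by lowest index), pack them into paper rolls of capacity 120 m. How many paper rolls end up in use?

  70 → roll 1 (new)  [load 70/120]
  40 → roll 1  [load 110/120]
  90 → roll 2 (new)  [load 90/120]
  20 → roll 2  [load 110/120]
  80 → roll 3 (new)  [load 80/120]
  40 → roll 3  [load 120/120]
  10 → roll 1  [load 120/120]
  80 → roll 4 (new)  [load 80/120]
  100 → roll 5 (new)  [load 100/120]
  40 → roll 4  [load 120/120]
  10 → roll 2  [load 120/120]
  30 → roll 6 (new)  [load 30/120]
  10 → roll 5  [load 110/120]
6 paper rolls opened.

6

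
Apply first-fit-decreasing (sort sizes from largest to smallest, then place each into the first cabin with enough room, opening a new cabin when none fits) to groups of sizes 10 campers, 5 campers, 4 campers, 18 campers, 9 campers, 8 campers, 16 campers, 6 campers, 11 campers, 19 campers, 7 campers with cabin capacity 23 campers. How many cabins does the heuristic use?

Sorted descending: 19, 18, 16, 11, 10, 9, 8, 7, 6, 5, 4.
  19 → cabin 1 (new)  [load 19/23]
  18 → cabin 2 (new)  [load 18/23]
  16 → cabin 3 (new)  [load 16/23]
  11 → cabin 4 (new)  [load 11/23]
  10 → cabin 4  [load 21/23]
  9 → cabin 5 (new)  [load 9/23]
  8 → cabin 5  [load 17/23]
  7 → cabin 3  [load 23/23]
  6 → cabin 5  [load 23/23]
  5 → cabin 2  [load 23/23]
  4 → cabin 1  [load 23/23]
5 cabins opened.

5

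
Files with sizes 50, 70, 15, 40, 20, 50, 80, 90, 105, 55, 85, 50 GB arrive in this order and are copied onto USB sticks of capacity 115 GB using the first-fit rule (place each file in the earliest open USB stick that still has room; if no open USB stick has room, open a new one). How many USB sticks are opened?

8

  50 → USB stick 1 (new)  [load 50/115]
  70 → USB stick 2 (new)  [load 70/115]
  15 → USB stick 1  [load 65/115]
  40 → USB stick 1  [load 105/115]
  20 → USB stick 2  [load 90/115]
  50 → USB stick 3 (new)  [load 50/115]
  80 → USB stick 4 (new)  [load 80/115]
  90 → USB stick 5 (new)  [load 90/115]
  105 → USB stick 6 (new)  [load 105/115]
  55 → USB stick 3  [load 105/115]
  85 → USB stick 7 (new)  [load 85/115]
  50 → USB stick 8 (new)  [load 50/115]
8 USB sticks opened.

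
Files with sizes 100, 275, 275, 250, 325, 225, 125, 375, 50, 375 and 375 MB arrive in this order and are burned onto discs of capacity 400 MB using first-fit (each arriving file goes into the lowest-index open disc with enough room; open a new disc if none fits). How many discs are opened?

  100 → disc 1 (new)  [load 100/400]
  275 → disc 1  [load 375/400]
  275 → disc 2 (new)  [load 275/400]
  250 → disc 3 (new)  [load 250/400]
  325 → disc 4 (new)  [load 325/400]
  225 → disc 5 (new)  [load 225/400]
  125 → disc 2  [load 400/400]
  375 → disc 6 (new)  [load 375/400]
  50 → disc 3  [load 300/400]
  375 → disc 7 (new)  [load 375/400]
  375 → disc 8 (new)  [load 375/400]
8 discs opened.

8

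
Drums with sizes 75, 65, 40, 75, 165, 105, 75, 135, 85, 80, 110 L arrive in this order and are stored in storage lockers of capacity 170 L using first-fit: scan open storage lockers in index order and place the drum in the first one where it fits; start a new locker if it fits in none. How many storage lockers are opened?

  75 → locker 1 (new)  [load 75/170]
  65 → locker 1  [load 140/170]
  40 → locker 2 (new)  [load 40/170]
  75 → locker 2  [load 115/170]
  165 → locker 3 (new)  [load 165/170]
  105 → locker 4 (new)  [load 105/170]
  75 → locker 5 (new)  [load 75/170]
  135 → locker 6 (new)  [load 135/170]
  85 → locker 5  [load 160/170]
  80 → locker 7 (new)  [load 80/170]
  110 → locker 8 (new)  [load 110/170]
8 storage lockers opened.

8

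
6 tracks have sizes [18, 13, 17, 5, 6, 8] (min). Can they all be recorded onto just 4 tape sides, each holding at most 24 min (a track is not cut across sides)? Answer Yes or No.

Yes

A valid assignment using 3 tape sides:
  side 1: 18 + 6 = 24
  side 2: 17 + 5 = 22
  side 3: 13 + 8 = 21
That uses only 3 ≤ 4, so 4 tape sides are enough.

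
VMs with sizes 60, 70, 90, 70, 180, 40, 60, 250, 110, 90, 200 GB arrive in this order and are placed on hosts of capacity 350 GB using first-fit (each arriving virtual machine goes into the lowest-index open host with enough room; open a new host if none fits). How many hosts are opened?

  60 → host 1 (new)  [load 60/350]
  70 → host 1  [load 130/350]
  90 → host 1  [load 220/350]
  70 → host 1  [load 290/350]
  180 → host 2 (new)  [load 180/350]
  40 → host 1  [load 330/350]
  60 → host 2  [load 240/350]
  250 → host 3 (new)  [load 250/350]
  110 → host 2  [load 350/350]
  90 → host 3  [load 340/350]
  200 → host 4 (new)  [load 200/350]
4 hosts opened.

4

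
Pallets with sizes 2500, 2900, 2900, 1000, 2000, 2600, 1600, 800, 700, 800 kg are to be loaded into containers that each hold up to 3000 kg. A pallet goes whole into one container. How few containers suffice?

Total = 2900 + 2900 + 2600 + 2500 + 2000 + 1600 + 1000 + 800 + 800 + 700 = 17800 kg.
Lower bound: ⌈17800/3000⌉ = 6 containers.
A packing using 7 containers:
  container 1: 2900 = 2900
  container 2: 2900 = 2900
  container 3: 2600 = 2600
  container 4: 2500 = 2500
  container 5: 2000 + 1000 = 3000
  container 6: 1600 + 800 = 2400
  container 7: 800 + 700 = 1500
No arrangement into 6 containers stays within capacity, so 7 is optimal.

7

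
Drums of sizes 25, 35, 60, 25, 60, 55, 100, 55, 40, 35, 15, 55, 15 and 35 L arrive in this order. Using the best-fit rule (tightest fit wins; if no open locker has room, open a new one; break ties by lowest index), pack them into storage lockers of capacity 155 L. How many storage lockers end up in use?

4

  25 → locker 1 (new)  [load 25/155]
  35 → locker 1  [load 60/155]
  60 → locker 1  [load 120/155]
  25 → locker 1  [load 145/155]
  60 → locker 2 (new)  [load 60/155]
  55 → locker 2  [load 115/155]
  100 → locker 3 (new)  [load 100/155]
  55 → locker 3  [load 155/155]
  40 → locker 2  [load 155/155]
  35 → locker 4 (new)  [load 35/155]
  15 → locker 4  [load 50/155]
  55 → locker 4  [load 105/155]
  15 → locker 4  [load 120/155]
  35 → locker 4  [load 155/155]
4 storage lockers opened.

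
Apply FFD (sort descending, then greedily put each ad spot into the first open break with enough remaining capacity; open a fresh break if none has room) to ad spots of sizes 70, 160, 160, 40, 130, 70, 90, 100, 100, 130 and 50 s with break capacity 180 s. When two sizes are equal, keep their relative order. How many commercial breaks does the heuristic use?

Sorted descending: 160, 160, 130, 130, 100, 100, 90, 70, 70, 50, 40.
  160 → break 1 (new)  [load 160/180]
  160 → break 2 (new)  [load 160/180]
  130 → break 3 (new)  [load 130/180]
  130 → break 4 (new)  [load 130/180]
  100 → break 5 (new)  [load 100/180]
  100 → break 6 (new)  [load 100/180]
  90 → break 7 (new)  [load 90/180]
  70 → break 5  [load 170/180]
  70 → break 6  [load 170/180]
  50 → break 3  [load 180/180]
  40 → break 4  [load 170/180]
7 commercial breaks opened.

7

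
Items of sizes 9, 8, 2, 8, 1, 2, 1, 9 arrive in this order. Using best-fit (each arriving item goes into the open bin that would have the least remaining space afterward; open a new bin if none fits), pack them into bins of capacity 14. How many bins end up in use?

4

  9 → bin 1 (new)  [load 9/14]
  8 → bin 2 (new)  [load 8/14]
  2 → bin 1  [load 11/14]
  8 → bin 3 (new)  [load 8/14]
  1 → bin 1  [load 12/14]
  2 → bin 1  [load 14/14]
  1 → bin 2  [load 9/14]
  9 → bin 4 (new)  [load 9/14]
4 bins opened.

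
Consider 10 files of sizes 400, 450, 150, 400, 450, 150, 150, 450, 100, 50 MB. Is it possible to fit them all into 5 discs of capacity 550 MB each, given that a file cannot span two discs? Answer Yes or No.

Total = 2750 MB; ⌈2750/550⌉ = 5.
The bound of 5 does not rule out 5, but exhaustive search shows no assignment into 5 discs of capacity 550 MB exists — the minimum is 6.

No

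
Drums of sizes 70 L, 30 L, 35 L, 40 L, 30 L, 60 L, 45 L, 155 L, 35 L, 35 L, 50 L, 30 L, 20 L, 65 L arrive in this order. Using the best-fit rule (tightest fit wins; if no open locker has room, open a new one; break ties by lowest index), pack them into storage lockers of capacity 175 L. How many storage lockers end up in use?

  70 → locker 1 (new)  [load 70/175]
  30 → locker 1  [load 100/175]
  35 → locker 1  [load 135/175]
  40 → locker 1  [load 175/175]
  30 → locker 2 (new)  [load 30/175]
  60 → locker 2  [load 90/175]
  45 → locker 2  [load 135/175]
  155 → locker 3 (new)  [load 155/175]
  35 → locker 2  [load 170/175]
  35 → locker 4 (new)  [load 35/175]
  50 → locker 4  [load 85/175]
  30 → locker 4  [load 115/175]
  20 → locker 3  [load 175/175]
  65 → locker 5 (new)  [load 65/175]
5 storage lockers opened.

5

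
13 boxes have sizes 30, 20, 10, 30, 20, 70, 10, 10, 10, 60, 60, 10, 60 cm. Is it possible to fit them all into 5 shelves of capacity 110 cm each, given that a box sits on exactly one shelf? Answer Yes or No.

Yes

A valid assignment using 4 shelves:
  shelf 1: 70 + 30 + 10 = 110
  shelf 2: 60 + 30 + 20 = 110
  shelf 3: 60 + 20 + 10 + 10 + 10 = 110
  shelf 4: 60 + 10 = 70
That uses only 4 ≤ 5, so 5 shelves are enough.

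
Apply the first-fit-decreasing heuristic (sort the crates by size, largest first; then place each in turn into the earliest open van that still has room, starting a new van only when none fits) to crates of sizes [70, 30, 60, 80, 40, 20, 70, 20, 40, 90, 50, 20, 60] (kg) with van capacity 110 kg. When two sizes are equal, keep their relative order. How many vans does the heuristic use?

6

Sorted descending: 90, 80, 70, 70, 60, 60, 50, 40, 40, 30, 20, 20, 20.
  90 → van 1 (new)  [load 90/110]
  80 → van 2 (new)  [load 80/110]
  70 → van 3 (new)  [load 70/110]
  70 → van 4 (new)  [load 70/110]
  60 → van 5 (new)  [load 60/110]
  60 → van 6 (new)  [load 60/110]
  50 → van 5  [load 110/110]
  40 → van 3  [load 110/110]
  40 → van 4  [load 110/110]
  30 → van 2  [load 110/110]
  20 → van 1  [load 110/110]
  20 → van 6  [load 80/110]
  20 → van 6  [load 100/110]
6 vans opened.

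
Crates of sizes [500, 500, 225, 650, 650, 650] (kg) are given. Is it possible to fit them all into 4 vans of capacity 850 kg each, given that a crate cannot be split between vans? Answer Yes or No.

Total = 3175 kg; ⌈3175/850⌉ = 4.
5 crates each exceed half the capacity and cannot share a van, forcing at least 5 vans.
At least 5 vans are required, but only 4 are allowed.

No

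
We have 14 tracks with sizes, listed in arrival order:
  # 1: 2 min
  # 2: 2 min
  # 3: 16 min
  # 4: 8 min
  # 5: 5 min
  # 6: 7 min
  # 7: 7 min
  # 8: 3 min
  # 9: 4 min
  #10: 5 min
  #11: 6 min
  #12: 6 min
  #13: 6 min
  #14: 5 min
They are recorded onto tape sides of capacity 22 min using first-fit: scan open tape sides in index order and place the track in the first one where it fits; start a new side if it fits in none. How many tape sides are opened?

  2 → side 1 (new)  [load 2/22]
  2 → side 1  [load 4/22]
  16 → side 1  [load 20/22]
  8 → side 2 (new)  [load 8/22]
  5 → side 2  [load 13/22]
  7 → side 2  [load 20/22]
  7 → side 3 (new)  [load 7/22]
  3 → side 3  [load 10/22]
  4 → side 3  [load 14/22]
  5 → side 3  [load 19/22]
  6 → side 4 (new)  [load 6/22]
  6 → side 4  [load 12/22]
  6 → side 4  [load 18/22]
  5 → side 5 (new)  [load 5/22]
5 tape sides opened.

5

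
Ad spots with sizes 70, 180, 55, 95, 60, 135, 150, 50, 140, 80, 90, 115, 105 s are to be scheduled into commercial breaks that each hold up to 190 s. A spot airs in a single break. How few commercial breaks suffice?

8

Total = 180 + 150 + 140 + 135 + 115 + 105 + 95 + 90 + 80 + 70 + 60 + 55 + 50 = 1325 s.
Lower bound: ⌈1325/190⌉ = 7 commercial breaks.
A packing using 8 commercial breaks:
  break 1: 180 = 180
  break 2: 150 = 150
  break 3: 140 + 50 = 190
  break 4: 135 + 55 = 190
  break 5: 115 + 70 = 185
  break 6: 105 + 80 = 185
  break 7: 95 + 90 = 185
  break 8: 60 = 60
No arrangement into 7 commercial breaks stays within capacity, so 8 is optimal.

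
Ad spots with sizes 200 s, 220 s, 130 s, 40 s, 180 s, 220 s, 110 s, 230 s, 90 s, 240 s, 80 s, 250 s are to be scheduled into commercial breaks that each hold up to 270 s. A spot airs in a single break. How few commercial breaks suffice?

9

Total = 250 + 240 + 230 + 220 + 220 + 200 + 180 + 130 + 110 + 90 + 80 + 40 = 1990 s.
Lower bound: ⌈1990/270⌉ = 8 commercial breaks.
A packing using 9 commercial breaks:
  break 1: 250 = 250
  break 2: 240 = 240
  break 3: 230 + 40 = 270
  break 4: 220 = 220
  break 5: 220 = 220
  break 6: 200 = 200
  break 7: 180 + 90 = 270
  break 8: 130 + 110 = 240
  break 9: 80 = 80
No arrangement into 8 commercial breaks stays within capacity, so 9 is optimal.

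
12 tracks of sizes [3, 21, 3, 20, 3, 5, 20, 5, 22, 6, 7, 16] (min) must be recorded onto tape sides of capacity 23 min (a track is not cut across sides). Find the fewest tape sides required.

6

Total = 22 + 21 + 20 + 20 + 16 + 7 + 6 + 5 + 5 + 3 + 3 + 3 = 131 min.
Lower bound: ⌈131/23⌉ = 6 tape sides.
A packing using 6 tape sides:
  side 1: 22 = 22
  side 2: 21 = 21
  side 3: 20 + 3 = 23
  side 4: 20 + 3 = 23
  side 5: 16 + 7 = 23
  side 6: 6 + 5 + 5 + 3 = 19
This matches the lower bound, so 6 is optimal.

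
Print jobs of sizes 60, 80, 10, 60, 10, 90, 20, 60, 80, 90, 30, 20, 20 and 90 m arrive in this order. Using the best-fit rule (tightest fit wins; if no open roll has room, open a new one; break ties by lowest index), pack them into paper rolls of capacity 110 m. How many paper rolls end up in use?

  60 → roll 1 (new)  [load 60/110]
  80 → roll 2 (new)  [load 80/110]
  10 → roll 2  [load 90/110]
  60 → roll 3 (new)  [load 60/110]
  10 → roll 2  [load 100/110]
  90 → roll 4 (new)  [load 90/110]
  20 → roll 4  [load 110/110]
  60 → roll 5 (new)  [load 60/110]
  80 → roll 6 (new)  [load 80/110]
  90 → roll 7 (new)  [load 90/110]
  30 → roll 6  [load 110/110]
  20 → roll 7  [load 110/110]
  20 → roll 1  [load 80/110]
  90 → roll 8 (new)  [load 90/110]
8 paper rolls opened.

8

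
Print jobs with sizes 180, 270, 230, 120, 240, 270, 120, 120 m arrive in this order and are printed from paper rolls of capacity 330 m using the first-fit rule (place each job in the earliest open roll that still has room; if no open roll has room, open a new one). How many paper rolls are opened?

6

  180 → roll 1 (new)  [load 180/330]
  270 → roll 2 (new)  [load 270/330]
  230 → roll 3 (new)  [load 230/330]
  120 → roll 1  [load 300/330]
  240 → roll 4 (new)  [load 240/330]
  270 → roll 5 (new)  [load 270/330]
  120 → roll 6 (new)  [load 120/330]
  120 → roll 6  [load 240/330]
6 paper rolls opened.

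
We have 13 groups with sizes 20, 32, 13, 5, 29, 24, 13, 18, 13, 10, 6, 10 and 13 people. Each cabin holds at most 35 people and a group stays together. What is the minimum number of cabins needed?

7

Total = 32 + 29 + 24 + 20 + 18 + 13 + 13 + 13 + 13 + 10 + 10 + 6 + 5 = 206 people.
Lower bound: ⌈206/35⌉ = 6 cabins.
A packing using 7 cabins:
  cabin 1: 32 = 32
  cabin 2: 29 + 6 = 35
  cabin 3: 24 + 10 = 34
  cabin 4: 20 + 13 = 33
  cabin 5: 18 + 13 = 31
  cabin 6: 13 + 13 + 5 = 31
  cabin 7: 10 = 10
No arrangement into 6 cabins stays within capacity, so 7 is optimal.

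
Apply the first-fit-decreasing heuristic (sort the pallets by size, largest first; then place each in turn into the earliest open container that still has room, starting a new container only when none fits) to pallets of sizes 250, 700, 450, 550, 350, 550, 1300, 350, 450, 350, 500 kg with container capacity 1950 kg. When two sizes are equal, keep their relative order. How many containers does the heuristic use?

Sorted descending: 1300, 700, 550, 550, 500, 450, 450, 350, 350, 350, 250.
  1300 → container 1 (new)  [load 1300/1950]
  700 → container 2 (new)  [load 700/1950]
  550 → container 1  [load 1850/1950]
  550 → container 2  [load 1250/1950]
  500 → container 2  [load 1750/1950]
  450 → container 3 (new)  [load 450/1950]
  450 → container 3  [load 900/1950]
  350 → container 3  [load 1250/1950]
  350 → container 3  [load 1600/1950]
  350 → container 3  [load 1950/1950]
  250 → container 4 (new)  [load 250/1950]
4 containers opened.

4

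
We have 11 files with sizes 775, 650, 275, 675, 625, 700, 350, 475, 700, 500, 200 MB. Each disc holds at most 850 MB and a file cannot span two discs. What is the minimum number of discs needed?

8

Total = 775 + 700 + 700 + 675 + 650 + 625 + 500 + 475 + 350 + 275 + 200 = 5925 MB.
Lower bound: ⌈5925/850⌉ = 7 discs.
Also, 8 files each exceed 425 MB, and no two of those can share a disc, so at least 8 discs are needed.
A packing using 8 discs:
  disc 1: 775 = 775
  disc 2: 700 = 700
  disc 3: 700 = 700
  disc 4: 675 = 675
  disc 5: 650 + 200 = 850
  disc 6: 625 = 625
  disc 7: 500 + 350 = 850
  disc 8: 475 + 275 = 750
This matches the lower bound, so 8 is optimal.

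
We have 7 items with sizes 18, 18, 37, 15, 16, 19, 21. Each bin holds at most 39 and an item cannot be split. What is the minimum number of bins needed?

4

Total = 37 + 21 + 19 + 18 + 18 + 16 + 15 = 144.
Lower bound: ⌈144/39⌉ = 4 bins.
A packing using 4 bins:
  bin 1: 37 = 37
  bin 2: 21 + 18 = 39
  bin 3: 19 + 18 = 37
  bin 4: 16 + 15 = 31
This matches the lower bound, so 4 is optimal.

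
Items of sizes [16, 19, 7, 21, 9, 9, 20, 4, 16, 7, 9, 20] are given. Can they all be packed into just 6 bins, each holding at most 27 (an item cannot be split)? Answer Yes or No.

Total = 157; ⌈157/27⌉ = 6.
The bound of 6 does not rule out 6, but exhaustive search shows no assignment into 6 bins of capacity 27 exists — the minimum is 7.

No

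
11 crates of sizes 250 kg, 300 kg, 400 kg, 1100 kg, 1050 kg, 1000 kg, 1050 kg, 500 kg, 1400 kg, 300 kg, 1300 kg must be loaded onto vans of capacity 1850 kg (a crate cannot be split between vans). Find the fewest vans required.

Total = 1400 + 1300 + 1100 + 1050 + 1050 + 1000 + 500 + 400 + 300 + 300 + 250 = 8650 kg.
Lower bound: ⌈8650/1850⌉ = 5 vans.
Also, 6 crates each exceed 925 kg, and no two of those can share a van, so at least 6 vans are needed.
A packing using 6 vans:
  van 1: 1400 + 400 = 1800
  van 2: 1300 + 500 = 1800
  van 3: 1100 + 300 + 300 = 1700
  van 4: 1050 + 250 = 1300
  van 5: 1050 = 1050
  van 6: 1000 = 1000
This matches the lower bound, so 6 is optimal.

6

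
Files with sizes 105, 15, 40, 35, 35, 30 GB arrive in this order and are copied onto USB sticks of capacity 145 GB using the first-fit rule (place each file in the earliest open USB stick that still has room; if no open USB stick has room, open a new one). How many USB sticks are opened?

2

  105 → USB stick 1 (new)  [load 105/145]
  15 → USB stick 1  [load 120/145]
  40 → USB stick 2 (new)  [load 40/145]
  35 → USB stick 2  [load 75/145]
  35 → USB stick 2  [load 110/145]
  30 → USB stick 2  [load 140/145]
2 USB sticks opened.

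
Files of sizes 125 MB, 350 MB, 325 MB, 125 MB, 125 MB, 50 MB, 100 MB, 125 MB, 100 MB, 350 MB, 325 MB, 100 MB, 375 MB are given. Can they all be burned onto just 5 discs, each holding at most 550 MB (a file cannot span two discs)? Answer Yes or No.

Yes

A valid assignment using 5 discs:
  disc 1: 375 + 125 + 50 = 550
  disc 2: 350 + 125 = 475
  disc 3: 350 + 125 = 475
  disc 4: 325 + 125 + 100 = 550
  disc 5: 325 + 100 + 100 = 525
Every load is within 550 MB, so 5 discs suffice.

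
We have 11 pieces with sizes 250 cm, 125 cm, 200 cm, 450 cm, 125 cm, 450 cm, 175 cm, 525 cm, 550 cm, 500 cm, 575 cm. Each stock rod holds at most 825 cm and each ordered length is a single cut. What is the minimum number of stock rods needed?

Total = 575 + 550 + 525 + 500 + 450 + 450 + 250 + 200 + 175 + 125 + 125 = 3925 cm.
Lower bound: ⌈3925/825⌉ = 5 stock rods.
Also, 6 pieces each exceed 825/2 cm, and no two of those can share a stock rod, so at least 6 stock rods are needed.
A packing using 6 stock rods:
  stock rod 1: 575 + 250 = 825
  stock rod 2: 550 + 200 = 750
  stock rod 3: 525 + 175 + 125 = 825
  stock rod 4: 500 + 125 = 625
  stock rod 5: 450 = 450
  stock rod 6: 450 = 450
This matches the lower bound, so 6 is optimal.

6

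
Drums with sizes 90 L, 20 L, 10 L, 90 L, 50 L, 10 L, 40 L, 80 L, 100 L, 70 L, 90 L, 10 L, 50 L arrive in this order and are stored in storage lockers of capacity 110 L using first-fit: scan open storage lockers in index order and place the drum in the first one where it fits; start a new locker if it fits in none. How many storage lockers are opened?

8

  90 → locker 1 (new)  [load 90/110]
  20 → locker 1  [load 110/110]
  10 → locker 2 (new)  [load 10/110]
  90 → locker 2  [load 100/110]
  50 → locker 3 (new)  [load 50/110]
  10 → locker 2  [load 110/110]
  40 → locker 3  [load 90/110]
  80 → locker 4 (new)  [load 80/110]
  100 → locker 5 (new)  [load 100/110]
  70 → locker 6 (new)  [load 70/110]
  90 → locker 7 (new)  [load 90/110]
  10 → locker 3  [load 100/110]
  50 → locker 8 (new)  [load 50/110]
8 storage lockers opened.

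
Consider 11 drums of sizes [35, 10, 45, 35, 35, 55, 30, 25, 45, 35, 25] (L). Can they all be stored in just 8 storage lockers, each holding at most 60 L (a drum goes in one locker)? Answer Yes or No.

A valid assignment using 8 storage lockers:
  locker 1: 55 = 55
  locker 2: 45 + 10 = 55
  locker 3: 45 = 45
  locker 4: 35 + 25 = 60
  locker 5: 35 + 25 = 60
  locker 6: 35 = 35
  locker 7: 35 = 35
  locker 8: 30 = 30
Every load is within 60 L, so 8 storage lockers suffice.

Yes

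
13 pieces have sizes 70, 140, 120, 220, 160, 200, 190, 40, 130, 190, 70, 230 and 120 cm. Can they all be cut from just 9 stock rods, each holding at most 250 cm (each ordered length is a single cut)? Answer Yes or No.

A valid assignment using 9 stock rods:
  stock rod 1: 230 = 230
  stock rod 2: 220 = 220
  stock rod 3: 200 + 40 = 240
  stock rod 4: 190 = 190
  stock rod 5: 190 = 190
  stock rod 6: 160 + 70 = 230
  stock rod 7: 140 + 70 = 210
  stock rod 8: 130 + 120 = 250
  stock rod 9: 120 = 120
Every load is within 250 cm, so 9 stock rods suffice.

Yes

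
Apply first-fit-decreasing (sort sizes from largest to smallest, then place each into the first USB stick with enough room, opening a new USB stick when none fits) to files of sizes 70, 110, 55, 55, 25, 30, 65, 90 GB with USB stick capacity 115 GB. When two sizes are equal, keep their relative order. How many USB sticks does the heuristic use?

Sorted descending: 110, 90, 70, 65, 55, 55, 30, 25.
  110 → USB stick 1 (new)  [load 110/115]
  90 → USB stick 2 (new)  [load 90/115]
  70 → USB stick 3 (new)  [load 70/115]
  65 → USB stick 4 (new)  [load 65/115]
  55 → USB stick 5 (new)  [load 55/115]
  55 → USB stick 5  [load 110/115]
  30 → USB stick 3  [load 100/115]
  25 → USB stick 2  [load 115/115]
5 USB sticks opened.

5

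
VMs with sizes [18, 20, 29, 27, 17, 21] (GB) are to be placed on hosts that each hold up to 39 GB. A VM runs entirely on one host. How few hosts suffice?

4

Total = 29 + 27 + 21 + 20 + 18 + 17 = 132 GB.
Lower bound: ⌈132/39⌉ = 4 hosts.
A packing using 4 hosts:
  host 1: 29 = 29
  host 2: 27 = 27
  host 3: 21 + 18 = 39
  host 4: 20 + 17 = 37
This matches the lower bound, so 4 is optimal.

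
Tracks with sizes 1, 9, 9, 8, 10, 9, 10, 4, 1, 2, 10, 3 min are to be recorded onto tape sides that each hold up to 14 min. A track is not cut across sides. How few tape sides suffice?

7

Total = 10 + 10 + 10 + 9 + 9 + 9 + 8 + 4 + 3 + 2 + 1 + 1 = 76 min.
Lower bound: ⌈76/14⌉ = 6 tape sides.
Also, 7 tracks each exceed 7 min, and no two of those can share a side, so at least 7 tape sides are needed.
A packing using 7 tape sides:
  side 1: 10 + 4 = 14
  side 2: 10 + 3 + 1 = 14
  side 3: 10 + 2 + 1 = 13
  side 4: 9 = 9
  side 5: 9 = 9
  side 6: 9 = 9
  side 7: 8 = 8
This matches the lower bound, so 7 is optimal.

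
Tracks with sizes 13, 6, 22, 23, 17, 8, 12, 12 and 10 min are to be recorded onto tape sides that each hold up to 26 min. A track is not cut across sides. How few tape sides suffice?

6

Total = 23 + 22 + 17 + 13 + 12 + 12 + 10 + 8 + 6 = 123 min.
Lower bound: ⌈123/26⌉ = 5 tape sides.
A packing using 6 tape sides:
  side 1: 23 = 23
  side 2: 22 = 22
  side 3: 17 + 8 = 25
  side 4: 13 + 12 = 25
  side 5: 12 + 10 = 22
  side 6: 6 = 6
No arrangement into 5 tape sides stays within capacity, so 6 is optimal.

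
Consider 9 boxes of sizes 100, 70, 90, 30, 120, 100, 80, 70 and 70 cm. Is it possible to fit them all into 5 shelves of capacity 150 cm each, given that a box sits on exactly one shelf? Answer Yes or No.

Total = 730 cm; ⌈730/150⌉ = 5.
The bound of 5 does not rule out 5, but exhaustive search shows no assignment into 5 shelves of capacity 150 cm exists — the minimum is 6.

No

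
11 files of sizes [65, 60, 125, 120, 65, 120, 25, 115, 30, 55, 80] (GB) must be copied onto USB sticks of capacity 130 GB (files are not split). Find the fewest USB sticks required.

8

Total = 125 + 120 + 120 + 115 + 80 + 65 + 65 + 60 + 55 + 30 + 25 = 860 GB.
Lower bound: ⌈860/130⌉ = 7 USB sticks.
A packing using 8 USB sticks:
  USB stick 1: 125 = 125
  USB stick 2: 120 = 120
  USB stick 3: 120 = 120
  USB stick 4: 115 = 115
  USB stick 5: 80 + 30 = 110
  USB stick 6: 65 + 65 = 130
  USB stick 7: 60 + 55 = 115
  USB stick 8: 25 = 25
No arrangement into 7 USB sticks stays within capacity, so 8 is optimal.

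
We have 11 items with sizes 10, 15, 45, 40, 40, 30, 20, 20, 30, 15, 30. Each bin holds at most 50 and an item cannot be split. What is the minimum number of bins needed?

7

Total = 45 + 40 + 40 + 30 + 30 + 30 + 20 + 20 + 15 + 15 + 10 = 295.
Lower bound: ⌈295/50⌉ = 6 bins.
A packing using 7 bins:
  bin 1: 45 = 45
  bin 2: 40 + 10 = 50
  bin 3: 40 = 40
  bin 4: 30 + 20 = 50
  bin 5: 30 + 20 = 50
  bin 6: 30 + 15 = 45
  bin 7: 15 = 15
No arrangement into 6 bins stays within capacity, so 7 is optimal.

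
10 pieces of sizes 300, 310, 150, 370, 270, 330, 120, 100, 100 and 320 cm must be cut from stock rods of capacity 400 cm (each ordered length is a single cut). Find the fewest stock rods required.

7

Total = 370 + 330 + 320 + 310 + 300 + 270 + 150 + 120 + 100 + 100 = 2370 cm.
Lower bound: ⌈2370/400⌉ = 6 stock rods.
A packing using 7 stock rods:
  stock rod 1: 370 = 370
  stock rod 2: 330 = 330
  stock rod 3: 320 = 320
  stock rod 4: 310 = 310
  stock rod 5: 300 + 100 = 400
  stock rod 6: 270 + 120 = 390
  stock rod 7: 150 + 100 = 250
No arrangement into 6 stock rods stays within capacity, so 7 is optimal.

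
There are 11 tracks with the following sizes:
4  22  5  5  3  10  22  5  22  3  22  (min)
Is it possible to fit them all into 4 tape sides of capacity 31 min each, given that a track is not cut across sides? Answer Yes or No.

No

Total = 123 min; ⌈123/31⌉ = 4.
The bound of 4 does not rule out 4, but exhaustive search shows no assignment into 4 tape sides of capacity 31 min exists — the minimum is 5.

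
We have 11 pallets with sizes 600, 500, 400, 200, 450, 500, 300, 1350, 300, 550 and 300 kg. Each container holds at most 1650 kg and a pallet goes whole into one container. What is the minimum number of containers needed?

4

Total = 1350 + 600 + 550 + 500 + 500 + 450 + 400 + 300 + 300 + 300 + 200 = 5450 kg.
Lower bound: ⌈5450/1650⌉ = 4 containers.
A packing using 4 containers:
  container 1: 1350 + 300 = 1650
  container 2: 600 + 550 + 500 = 1650
  container 3: 500 + 450 + 400 + 300 = 1650
  container 4: 300 + 200 = 500
This matches the lower bound, so 4 is optimal.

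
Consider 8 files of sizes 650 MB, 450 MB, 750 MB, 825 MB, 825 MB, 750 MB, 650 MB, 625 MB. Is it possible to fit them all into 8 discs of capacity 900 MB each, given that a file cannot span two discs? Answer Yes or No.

Yes

A valid assignment using 8 discs:
  disc 1: 825 = 825
  disc 2: 825 = 825
  disc 3: 750 = 750
  disc 4: 750 = 750
  disc 5: 650 = 650
  disc 6: 650 = 650
  disc 7: 625 = 625
  disc 8: 450 = 450
Every load is within 900 MB, so 8 discs suffice.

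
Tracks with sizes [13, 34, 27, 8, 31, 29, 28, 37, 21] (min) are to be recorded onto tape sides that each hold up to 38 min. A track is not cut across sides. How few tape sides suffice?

Total = 37 + 34 + 31 + 29 + 28 + 27 + 21 + 13 + 8 = 228 min.
Lower bound: ⌈228/38⌉ = 6 tape sides.
Also, 7 tracks each exceed 19 min, and no two of those can share a side, so at least 7 tape sides are needed.
A packing using 7 tape sides:
  side 1: 37 = 37
  side 2: 34 = 34
  side 3: 31 = 31
  side 4: 29 + 8 = 37
  side 5: 28 = 28
  side 6: 27 = 27
  side 7: 21 + 13 = 34
This matches the lower bound, so 7 is optimal.

7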